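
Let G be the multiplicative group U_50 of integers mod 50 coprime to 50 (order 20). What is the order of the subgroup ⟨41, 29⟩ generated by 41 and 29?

|⟨41⟩| = 5 and |⟨29⟩| = 10, so |H| is a multiple of lcm(5, 10) = 10 and divides |G| = 20.
Closing under the operation: H = {1, 9, 11, 19, 21, 29, 31, 39, 41, 49}, so |H| = 10.

10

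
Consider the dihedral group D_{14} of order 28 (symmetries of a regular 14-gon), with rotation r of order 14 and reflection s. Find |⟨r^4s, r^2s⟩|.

|⟨r^4s⟩| = 2 and |⟨r^2s⟩| = 2, so |H| is a multiple of lcm(2, 2) = 2 and divides |G| = 28.
Closing under the operation: H = {e, r^2, r^4, r^6, r^8, r^10, r^12, s, r^2s, r^4s, r^6s, r^8s, r^10s, r^12s}, so |H| = 14.

14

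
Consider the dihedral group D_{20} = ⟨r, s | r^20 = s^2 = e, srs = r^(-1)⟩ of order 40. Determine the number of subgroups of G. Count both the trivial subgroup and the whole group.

|G| = 40, so by Lagrange every subgroup order divides 40. Divisors: 1, 2, 4, 5, 8, 10, 20, 40.
Subgroups by order — order 1: 1; order 2: 21; order 4: 11; order 5: 1; order 8: 5; order 10: 5; order 20: 3; order 40: 1.
Total: 1 + 21 + 11 + 1 + 5 + 5 + 3 + 1 = 48.

48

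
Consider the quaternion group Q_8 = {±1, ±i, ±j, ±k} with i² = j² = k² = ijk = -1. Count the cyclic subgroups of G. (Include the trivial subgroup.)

Group the elements of G by the cyclic subgroup they generate; each cyclic subgroup of order d accounts for φ(d) elements.
Cyclic subgroups by order — order 1: 1; order 2: 1; order 4: 3.
Total: 5.

5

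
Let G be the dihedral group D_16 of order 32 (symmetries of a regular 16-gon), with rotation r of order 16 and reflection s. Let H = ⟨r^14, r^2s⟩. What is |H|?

|⟨r^14⟩| = 8 and |⟨r^2s⟩| = 2, so |H| is a multiple of lcm(8, 2) = 8 and divides |G| = 32.
Closing under the operation: H = {e, r^2, r^4, r^6, r^8, r^10, r^12, r^14, s, r^2s, r^4s, r^6s, r^8s, r^10s, r^12s, r^14s}, so |H| = 16.

16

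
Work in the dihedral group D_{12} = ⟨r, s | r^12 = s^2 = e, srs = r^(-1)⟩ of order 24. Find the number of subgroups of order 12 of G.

|G| = 24 and 12 | 24, so subgroups of order 12 are possible by Lagrange.
The subgroups of order 12 are: {e, r, r^2, r^3, r^4, r^5, r^6, r^7, r^8, r^9, r^10, r^11}; {e, r^2, r^4, r^6, r^8, r^10, s, r^2s, r^4s, r^6s, r^8s, r^10s}; {e, r^2, r^4, r^6, r^8, r^10, rs, r^3s, r^5s, r^7s, r^9s, r^11s}.
So G has 3 subgroups of order 12.

3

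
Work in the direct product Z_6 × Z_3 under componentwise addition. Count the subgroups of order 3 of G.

|G| = 18 and 3 | 18, so subgroups of order 3 are possible by Lagrange.
The subgroups of order 3 are: {(0,0), (0,1), (0,2)}; {(0,0), (2,0), (4,0)}; {(0,0), (2,1), (4,2)}; {(0,0), (2,2), (4,1)}.
So G has 4 subgroups of order 3.

4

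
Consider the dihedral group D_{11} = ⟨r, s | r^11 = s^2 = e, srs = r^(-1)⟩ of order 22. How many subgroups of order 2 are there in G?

|G| = 22 and 2 | 22, so subgroups of order 2 are possible by Lagrange.
The subgroups of order 2 are: {e, r^10s}; {e, r^2s}; {e, r^3s}; {e, r^4s}; … (11 in all).
So G has 11 subgroups of order 2.

11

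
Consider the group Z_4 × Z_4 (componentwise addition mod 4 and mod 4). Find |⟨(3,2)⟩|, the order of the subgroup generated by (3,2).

4

The order of (3,2) in Z_4 × Z_4 is lcm(ord(3) in Z_4, ord(2) in Z_4).
ord(3) = 4 and ord(2) = 2, so |⟨(3,2)⟩| = lcm(4, 2) = 4.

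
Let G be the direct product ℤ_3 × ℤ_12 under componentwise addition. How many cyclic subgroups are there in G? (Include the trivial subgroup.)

15

A cyclic subgroup of order d is generated by each of its φ(d) elements of order d, so the cyclic subgroups of order d number (#elements of order d)/φ(d).
Cyclic subgroups by order — order 1: 1; order 2: 1; order 3: 4; order 4: 1; order 6: 4; order 12: 4.
Total: 15.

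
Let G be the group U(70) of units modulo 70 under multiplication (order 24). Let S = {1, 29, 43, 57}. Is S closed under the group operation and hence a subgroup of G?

|S| = 4 divides |G| = 24, consistent with Lagrange.
S contains the identity, every element's inverse is in S, and S is closed under ·: it is a subgroup.
In fact S = ⟨43⟩.

Yes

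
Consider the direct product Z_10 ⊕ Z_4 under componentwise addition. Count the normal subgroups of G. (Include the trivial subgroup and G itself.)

16

G is abelian, so every subgroup is normal.
G has 16 subgroups in total, hence 16 normal subgroups.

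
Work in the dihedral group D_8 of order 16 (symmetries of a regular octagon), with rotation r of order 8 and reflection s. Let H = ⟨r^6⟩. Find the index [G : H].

|⟨r^6⟩| = 4 and |G| = 16.
By Lagrange, [G : H] = |G|/|H| = 16/4 = 4.

4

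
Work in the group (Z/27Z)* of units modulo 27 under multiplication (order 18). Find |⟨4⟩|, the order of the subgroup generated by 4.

9

Compute successive powers of 4 mod 27: 4, 16, 10, 13, 25, 19, 22, 7, …; 4^9 ≡ 1 (mod 27).
So |⟨4⟩| = 9.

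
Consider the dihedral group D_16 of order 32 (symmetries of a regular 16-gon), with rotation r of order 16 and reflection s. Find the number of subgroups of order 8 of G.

5

|G| = 32 and 8 | 32, so subgroups of order 8 are possible by Lagrange.
The subgroups of order 8 are: {e, r^2, r^4, r^6, r^8, r^10, r^12, r^14}; {e, r^4, r^8, r^12, r^2s, r^6s, r^10s, r^14s}; {e, r^4, r^8, r^12, r^3s, r^7s, r^11s, r^15s}; {e, r^4, r^8, r^12, s, r^4s, r^8s, r^12s}; … (5 in all).
So G has 5 subgroups of order 8.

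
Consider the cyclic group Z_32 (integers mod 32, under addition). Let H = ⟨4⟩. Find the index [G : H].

|⟨4⟩| = 8 and |G| = 32.
By Lagrange, [G : H] = |G|/|H| = 32/8 = 4.

4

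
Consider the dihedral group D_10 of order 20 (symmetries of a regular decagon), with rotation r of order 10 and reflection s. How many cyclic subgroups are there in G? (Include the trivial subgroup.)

14

Group the elements of G by the cyclic subgroup they generate; each cyclic subgroup of order d accounts for φ(d) elements.
Cyclic subgroups by order — order 1: 1; order 2: 11; order 5: 1; order 10: 1.
Total: 14.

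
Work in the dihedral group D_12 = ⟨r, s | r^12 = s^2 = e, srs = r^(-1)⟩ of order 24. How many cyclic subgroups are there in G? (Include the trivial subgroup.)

Each element a generates a cyclic subgroup ⟨a⟩; distinct elements may generate the same one (a cyclic group of order d has φ(d) generators).
Cyclic subgroups by order — order 1: 1; order 2: 13; order 3: 1; order 4: 1; order 6: 1; order 12: 1.
Total: 18.

18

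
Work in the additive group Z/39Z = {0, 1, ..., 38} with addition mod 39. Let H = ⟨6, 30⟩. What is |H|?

13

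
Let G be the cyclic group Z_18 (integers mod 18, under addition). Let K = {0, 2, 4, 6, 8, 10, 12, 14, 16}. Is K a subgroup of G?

Yes

|K| = 9 divides |G| = 18, consistent with Lagrange.
K contains the identity, every element's inverse is in K, and K is closed under +: it is a subgroup.
In fact K = ⟨2⟩.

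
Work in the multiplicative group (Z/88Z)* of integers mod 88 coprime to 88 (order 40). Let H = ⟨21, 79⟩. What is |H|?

|⟨21⟩| = 2 and |⟨79⟩| = 10, so |H| is a multiple of lcm(2, 10) = 10 and divides |G| = 40.
Closing under the operation: H = {1, 3, 7, 9, 13, 21, 25, 27, 29, 39, 49, 59, 61, 63, 67, 75, 79, 81, 85, 87}, so |H| = 20.

20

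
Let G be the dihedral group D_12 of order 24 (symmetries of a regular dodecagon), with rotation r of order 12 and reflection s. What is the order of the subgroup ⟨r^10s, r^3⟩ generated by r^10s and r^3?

8

|⟨r^10s⟩| = 2 and |⟨r^3⟩| = 4, so |H| is a multiple of lcm(2, 4) = 4 and divides |G| = 24.
Closing under the operation: H = {e, r^3, r^6, r^9, rs, r^4s, r^7s, r^10s}, so |H| = 8.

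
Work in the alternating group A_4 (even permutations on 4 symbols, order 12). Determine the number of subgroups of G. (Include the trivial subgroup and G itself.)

|G| = 12, so by Lagrange every subgroup order divides 12. Divisors: 1, 2, 3, 4, 6, 12.
Subgroups by order — order 1: 1; order 2: 3; order 3: 4; order 4: 1; order 6: 0; order 12: 1.
Total: 1 + 3 + 4 + 1 + 0 + 1 = 10.

10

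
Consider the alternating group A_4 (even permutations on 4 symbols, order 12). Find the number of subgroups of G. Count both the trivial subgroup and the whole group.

10

|G| = 12, so by Lagrange every subgroup order divides 12. Divisors: 1, 2, 3, 4, 6, 12.
Subgroups by order — order 1: 1; order 2: 3; order 3: 4; order 4: 1; order 6: 0; order 12: 1.
Total: 1 + 3 + 4 + 1 + 0 + 1 = 10.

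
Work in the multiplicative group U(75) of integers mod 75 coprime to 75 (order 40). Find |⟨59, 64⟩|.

|⟨59⟩| = 10 and |⟨64⟩| = 10, so |H| is a multiple of lcm(10, 10) = 10 and divides |G| = 40.
Closing under the operation: H = {1, 4, 11, 14, 16, 19, 26, 29, 31, 34, 41, 44, 46, 49, 56, 59, 61, 64, 71, 74}, so |H| = 20.

20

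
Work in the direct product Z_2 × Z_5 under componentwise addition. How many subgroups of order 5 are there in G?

1

|G| = 10 and 5 | 10, so subgroups of order 5 are possible by Lagrange.
The subgroups of order 5 are: {(0,0), (0,1), (0,2), (0,3), (0,4)}.
So G has 1 subgroup of order 5.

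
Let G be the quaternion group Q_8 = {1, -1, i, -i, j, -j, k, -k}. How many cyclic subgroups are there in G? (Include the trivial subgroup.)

5

Group the elements of G by the cyclic subgroup they generate; each cyclic subgroup of order d accounts for φ(d) elements.
Cyclic subgroups by order — order 1: 1; order 2: 1; order 4: 3.
Total: 5.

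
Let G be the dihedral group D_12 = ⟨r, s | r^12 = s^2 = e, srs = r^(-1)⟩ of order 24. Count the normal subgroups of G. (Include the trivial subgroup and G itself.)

G has 34 subgroups. Checking conjugation-invariance by order — order 1: 1/1 normal; order 2: 1/13 normal; order 3: 1/1 normal; order 4: 1/7 normal; order 6: 1/5 normal; order 8: 0/3 normal; order 12: 3/3 normal; order 24: 1/1 normal.
Total normal subgroups: 9.

9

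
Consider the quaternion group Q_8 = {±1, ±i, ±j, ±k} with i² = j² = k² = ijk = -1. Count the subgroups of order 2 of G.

|G| = 8 and 2 | 8, so subgroups of order 2 are possible by Lagrange.
The subgroups of order 2 are: {1, -1}.
So G has 1 subgroup of order 2.

1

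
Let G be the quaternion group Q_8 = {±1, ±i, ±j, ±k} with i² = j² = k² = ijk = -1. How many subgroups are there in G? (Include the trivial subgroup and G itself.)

6

|G| = 8, so by Lagrange every subgroup order divides 8. Divisors: 1, 2, 4, 8.
Subgroups by order — order 1: 1; order 2: 1; order 4: 3; order 8: 1.
Total: 1 + 1 + 3 + 1 = 6.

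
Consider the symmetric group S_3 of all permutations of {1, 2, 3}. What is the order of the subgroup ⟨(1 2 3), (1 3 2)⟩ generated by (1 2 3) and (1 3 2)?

3

|⟨(1 2 3)⟩| = 3 and |⟨(1 3 2)⟩| = 3, so |H| is a multiple of lcm(3, 3) = 3 and divides |G| = 6.
Closing under the operation: H = {e, (1 2 3), (1 3 2)}, so |H| = 3.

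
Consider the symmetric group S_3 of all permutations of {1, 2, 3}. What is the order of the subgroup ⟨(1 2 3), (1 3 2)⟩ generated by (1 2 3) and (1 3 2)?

|⟨(1 2 3)⟩| = 3 and |⟨(1 3 2)⟩| = 3, so |H| is a multiple of lcm(3, 3) = 3 and divides |G| = 6.
Closing under the operation: H = {e, (1 2 3), (1 3 2)}, so |H| = 3.

3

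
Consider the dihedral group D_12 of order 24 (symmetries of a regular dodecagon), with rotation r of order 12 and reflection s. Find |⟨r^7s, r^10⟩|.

|⟨r^7s⟩| = 2 and |⟨r^10⟩| = 6, so |H| is a multiple of lcm(2, 6) = 6 and divides |G| = 24.
Closing under the operation: H = {e, r^2, r^4, r^6, r^8, r^10, rs, r^3s, r^5s, r^7s, r^9s, r^11s}, so |H| = 12.

12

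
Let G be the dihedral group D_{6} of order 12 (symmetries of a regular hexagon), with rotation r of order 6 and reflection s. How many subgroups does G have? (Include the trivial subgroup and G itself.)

16

|G| = 12, so by Lagrange every subgroup order divides 12. Divisors: 1, 2, 3, 4, 6, 12.
Subgroups by order — order 1: 1; order 2: 7; order 3: 1; order 4: 3; order 6: 3; order 12: 1.
Total: 1 + 7 + 1 + 3 + 3 + 1 = 16.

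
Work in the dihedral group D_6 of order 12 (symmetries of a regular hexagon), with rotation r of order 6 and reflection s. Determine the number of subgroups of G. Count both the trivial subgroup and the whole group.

16

|G| = 12, so by Lagrange every subgroup order divides 12. Divisors: 1, 2, 3, 4, 6, 12.
Subgroups by order — order 1: 1; order 2: 7; order 3: 1; order 4: 3; order 6: 3; order 12: 1.
Total: 1 + 7 + 1 + 3 + 3 + 1 = 16.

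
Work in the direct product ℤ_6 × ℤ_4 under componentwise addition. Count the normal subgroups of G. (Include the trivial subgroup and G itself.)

G is abelian, so every subgroup is normal.
G has 16 subgroups in total, hence 16 normal subgroups.

16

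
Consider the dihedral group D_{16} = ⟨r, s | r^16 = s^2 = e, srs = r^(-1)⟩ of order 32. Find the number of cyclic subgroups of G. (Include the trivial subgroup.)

21

Each element a generates a cyclic subgroup ⟨a⟩; distinct elements may generate the same one (a cyclic group of order d has φ(d) generators).
Cyclic subgroups by order — order 1: 1; order 2: 17; order 4: 1; order 8: 1; order 16: 1.
Total: 21.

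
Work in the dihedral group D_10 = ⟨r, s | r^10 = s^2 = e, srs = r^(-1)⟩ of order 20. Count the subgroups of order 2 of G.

11

|G| = 20 and 2 | 20, so subgroups of order 2 are possible by Lagrange.
The subgroups of order 2 are: {e, r^2s}; {e, r^3s}; {e, r^4s}; {e, r^5}; … (11 in all).
So G has 11 subgroups of order 2.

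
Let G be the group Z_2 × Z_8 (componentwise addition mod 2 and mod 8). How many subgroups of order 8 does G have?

|G| = 16 and 8 | 16, so subgroups of order 8 are possible by Lagrange.
The subgroups of order 8 are: {(0,0), (0,1), (0,2), (0,3), (0,4), (0,5), (0,6), (0,7)}; {(0,0), (0,2), (0,4), (0,6), (1,0), (1,2), (1,4), (1,6)}; {(0,0), (0,2), (0,4), (0,6), (1,1), (1,3), (1,5), (1,7)}.
So G has 3 subgroups of order 8.

3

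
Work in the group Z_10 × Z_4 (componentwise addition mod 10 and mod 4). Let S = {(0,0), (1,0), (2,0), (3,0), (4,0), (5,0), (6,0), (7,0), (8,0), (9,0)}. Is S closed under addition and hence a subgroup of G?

Yes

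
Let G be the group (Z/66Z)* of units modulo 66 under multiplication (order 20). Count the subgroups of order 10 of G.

|G| = 20 and 10 | 20, so subgroups of order 10 are possible by Lagrange.
The subgroups of order 10 are: {1, 7, 13, 19, 25, 31, 37, 43, 49, 61}; {1, 17, 25, 29, 31, 35, 37, 41, 49, 65}; {1, 5, 23, 25, 31, 37, 47, 49, 53, 59}.
So G has 3 subgroups of order 10.

3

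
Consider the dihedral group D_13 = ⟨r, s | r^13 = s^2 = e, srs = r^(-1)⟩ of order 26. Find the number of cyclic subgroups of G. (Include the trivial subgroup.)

A cyclic subgroup of order d is generated by each of its φ(d) elements of order d, so the cyclic subgroups of order d number (#elements of order d)/φ(d).
Cyclic subgroups by order — order 1: 1; order 2: 13; order 13: 1.
Total: 15.

15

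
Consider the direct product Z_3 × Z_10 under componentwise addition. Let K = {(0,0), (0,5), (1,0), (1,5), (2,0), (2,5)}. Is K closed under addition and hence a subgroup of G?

Yes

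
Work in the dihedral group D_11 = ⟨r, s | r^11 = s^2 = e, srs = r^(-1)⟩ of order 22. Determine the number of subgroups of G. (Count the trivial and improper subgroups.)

|G| = 22, so by Lagrange every subgroup order divides 22. Divisors: 1, 2, 11, 22.
Subgroups by order — order 1: 1; order 2: 11; order 11: 1; order 22: 1.
Total: 1 + 11 + 1 + 1 = 14.

14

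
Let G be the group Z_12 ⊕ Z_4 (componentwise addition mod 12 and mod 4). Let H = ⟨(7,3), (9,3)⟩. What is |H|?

|⟨(7,3)⟩| = 12 and |⟨(9,3)⟩| = 4, so |H| is a multiple of lcm(12, 4) = 12 and divides |G| = 48.
Closing under the operation: H = {(0,0), (0,2), (1,1), (1,3), (2,0), (2,2), (3,1), (3,3), (4,0), (4,2), (5,1), (5,3), (6,0), (6,2), (7,1), (7,3), (8,0), (8,2), (9,1), (9,3), (10,0), (10,2), (11,1), (11,3)}, so |H| = 24.

24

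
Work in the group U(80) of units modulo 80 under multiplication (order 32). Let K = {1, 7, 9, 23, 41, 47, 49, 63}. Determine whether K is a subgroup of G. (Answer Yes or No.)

|K| = 8 divides |G| = 32, consistent with Lagrange.
K contains the identity, every element's inverse is in K, and K is closed under ·: it is a subgroup.

Yes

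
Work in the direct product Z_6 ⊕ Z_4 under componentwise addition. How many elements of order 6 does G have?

An element (a,b) has order lcm(ord(a), ord(b)); count pairs with lcm equal to 6.
Enumerating gives 6 such elements.

6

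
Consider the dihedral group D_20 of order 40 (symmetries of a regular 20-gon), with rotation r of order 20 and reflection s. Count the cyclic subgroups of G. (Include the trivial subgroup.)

26

Group the elements of G by the cyclic subgroup they generate; each cyclic subgroup of order d accounts for φ(d) elements.
Cyclic subgroups by order — order 1: 1; order 2: 21; order 4: 1; order 5: 1; order 10: 1; order 20: 1.
Total: 26.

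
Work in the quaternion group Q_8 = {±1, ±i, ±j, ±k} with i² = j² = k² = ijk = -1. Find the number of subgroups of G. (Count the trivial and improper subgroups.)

6

|G| = 8, so by Lagrange every subgroup order divides 8. Divisors: 1, 2, 4, 8.
Subgroups by order — order 1: 1; order 2: 1; order 4: 3; order 8: 1.
Total: 1 + 1 + 3 + 1 = 6.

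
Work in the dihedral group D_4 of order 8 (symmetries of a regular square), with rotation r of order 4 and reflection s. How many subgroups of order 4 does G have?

|G| = 8 and 4 | 8, so subgroups of order 4 are possible by Lagrange.
The subgroups of order 4 are: {e, r, r^2, r^3}; {e, r^2, s, r^2s}; {e, r^2, rs, r^3s}.
So G has 3 subgroups of order 4.

3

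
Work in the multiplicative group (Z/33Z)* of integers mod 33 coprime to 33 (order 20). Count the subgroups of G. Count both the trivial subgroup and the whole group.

10

|G| = 20, so by Lagrange every subgroup order divides 20. Divisors: 1, 2, 4, 5, 10, 20.
Subgroups by order — order 1: 1; order 2: 3; order 4: 1; order 5: 1; order 10: 3; order 20: 1.
Total: 1 + 3 + 1 + 1 + 3 + 1 = 10.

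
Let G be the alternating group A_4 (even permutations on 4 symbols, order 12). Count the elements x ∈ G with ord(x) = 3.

The elements of order 3 are: (2 3 4), (2 4 3), (1 2 3), (1 2 4), (1 3 2), (1 3 4), (1 4 2), (1 4 3).
That's 8.

8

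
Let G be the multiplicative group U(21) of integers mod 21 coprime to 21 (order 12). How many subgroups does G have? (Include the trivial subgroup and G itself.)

10

|G| = 12, so by Lagrange every subgroup order divides 12. Divisors: 1, 2, 3, 4, 6, 12.
Subgroups by order — order 1: 1; order 2: 3; order 3: 1; order 4: 1; order 6: 3; order 12: 1.
Total: 1 + 3 + 1 + 1 + 3 + 1 = 10.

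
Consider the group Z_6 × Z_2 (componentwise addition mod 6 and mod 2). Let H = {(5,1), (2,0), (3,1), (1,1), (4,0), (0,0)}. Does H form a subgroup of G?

|H| = 6 divides |G| = 12, consistent with Lagrange.
H contains the identity, every element's inverse is in H, and H is closed under +: it is a subgroup.
In fact H = ⟨(1,1)⟩.

Yes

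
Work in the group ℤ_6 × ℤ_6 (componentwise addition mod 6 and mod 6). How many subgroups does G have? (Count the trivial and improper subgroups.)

30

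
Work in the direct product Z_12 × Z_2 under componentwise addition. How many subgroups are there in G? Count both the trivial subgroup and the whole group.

16

|G| = 24, so by Lagrange every subgroup order divides 24. Divisors: 1, 2, 3, 4, 6, 8, 12, 24.
Subgroups by order — order 1: 1; order 2: 3; order 3: 1; order 4: 3; order 6: 3; order 8: 1; order 12: 3; order 24: 1.
Total: 1 + 3 + 1 + 3 + 3 + 1 + 3 + 1 = 16.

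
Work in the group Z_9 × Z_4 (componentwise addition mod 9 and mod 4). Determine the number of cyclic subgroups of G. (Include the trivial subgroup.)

A cyclic subgroup of order d is generated by each of its φ(d) elements of order d, so the cyclic subgroups of order d number (#elements of order d)/φ(d).
Cyclic subgroups by order — order 1: 1; order 2: 1; order 3: 1; order 4: 1; order 6: 1; order 9: 1; order 12: 1; order 18: 1; order 36: 1.
Total: 9.

9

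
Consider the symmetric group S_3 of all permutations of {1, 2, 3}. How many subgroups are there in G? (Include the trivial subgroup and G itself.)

6

|G| = 6, so by Lagrange every subgroup order divides 6. Divisors: 1, 2, 3, 6.
Subgroups by order — order 1: 1; order 2: 3; order 3: 1; order 6: 1.
Total: 1 + 3 + 1 + 1 = 6.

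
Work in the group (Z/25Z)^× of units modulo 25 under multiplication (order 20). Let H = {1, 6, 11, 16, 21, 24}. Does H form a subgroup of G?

|H| = 6 does not divide |G| = 20, so by Lagrange H is not a subgroup.

No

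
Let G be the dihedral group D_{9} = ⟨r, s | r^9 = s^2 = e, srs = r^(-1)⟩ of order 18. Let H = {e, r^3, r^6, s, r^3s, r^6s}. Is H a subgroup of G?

Yes

|H| = 6 divides |G| = 18, consistent with Lagrange.
H contains the identity, every element's inverse is in H, and H is closed under ·: it is a subgroup.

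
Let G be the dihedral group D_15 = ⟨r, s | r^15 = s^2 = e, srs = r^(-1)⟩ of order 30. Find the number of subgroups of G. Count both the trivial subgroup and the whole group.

|G| = 30, so by Lagrange every subgroup order divides 30. Divisors: 1, 2, 3, 5, 6, 10, 15, 30.
Subgroups by order — order 1: 1; order 2: 15; order 3: 1; order 5: 1; order 6: 5; order 10: 3; order 15: 1; order 30: 1.
Total: 1 + 15 + 1 + 1 + 5 + 3 + 1 + 1 = 28.

28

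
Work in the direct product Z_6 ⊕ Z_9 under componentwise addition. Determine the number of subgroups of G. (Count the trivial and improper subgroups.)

20

|G| = 54, so by Lagrange every subgroup order divides 54. Divisors: 1, 2, 3, 6, 9, 18, 27, 54.
Subgroups by order — order 1: 1; order 2: 1; order 3: 4; order 6: 4; order 9: 4; order 18: 4; order 27: 1; order 54: 1.
Total: 1 + 1 + 4 + 4 + 4 + 4 + 1 + 1 = 20.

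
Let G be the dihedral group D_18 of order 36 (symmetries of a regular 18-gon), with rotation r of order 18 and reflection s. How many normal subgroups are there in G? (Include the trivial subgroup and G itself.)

G has 45 subgroups. Checking conjugation-invariance by order — order 1: 1/1 normal; order 2: 1/19 normal; order 3: 1/1 normal; order 4: 0/9 normal; order 6: 1/7 normal; order 9: 1/1 normal; order 12: 0/3 normal; order 18: 3/3 normal; order 36: 1/1 normal.
Total normal subgroups: 9.

9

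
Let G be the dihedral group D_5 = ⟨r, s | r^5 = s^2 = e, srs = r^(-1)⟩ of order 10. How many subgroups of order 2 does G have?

|G| = 10 and 2 | 10, so subgroups of order 2 are possible by Lagrange.
The subgroups of order 2 are: {e, r^2s}; {e, r^3s}; {e, r^4s}; {e, rs}; … (5 in all).
So G has 5 subgroups of order 2.

5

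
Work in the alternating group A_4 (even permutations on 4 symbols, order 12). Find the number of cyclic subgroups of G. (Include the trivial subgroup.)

A cyclic subgroup of order d is generated by each of its φ(d) elements of order d, so the cyclic subgroups of order d number (#elements of order d)/φ(d).
Cyclic subgroups by order — order 1: 1; order 2: 3; order 3: 4.
Total: 8.

8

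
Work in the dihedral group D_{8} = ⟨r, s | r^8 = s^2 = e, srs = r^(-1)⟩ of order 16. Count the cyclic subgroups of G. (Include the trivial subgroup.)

12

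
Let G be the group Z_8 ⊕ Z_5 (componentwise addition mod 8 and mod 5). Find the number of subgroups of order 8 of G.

|G| = 40 and 8 | 40, so subgroups of order 8 are possible by Lagrange.
The subgroups of order 8 are: {(0,0), (1,0), (2,0), (3,0), (4,0), (5,0), (6,0), (7,0)}.
So G has 1 subgroup of order 8.

1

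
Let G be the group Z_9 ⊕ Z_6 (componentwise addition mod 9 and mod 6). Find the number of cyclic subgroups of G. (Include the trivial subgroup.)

A cyclic subgroup of order d is generated by each of its φ(d) elements of order d, so the cyclic subgroups of order d number (#elements of order d)/φ(d).
Cyclic subgroups by order — order 1: 1; order 2: 1; order 3: 4; order 6: 4; order 9: 3; order 18: 3.
Total: 16.

16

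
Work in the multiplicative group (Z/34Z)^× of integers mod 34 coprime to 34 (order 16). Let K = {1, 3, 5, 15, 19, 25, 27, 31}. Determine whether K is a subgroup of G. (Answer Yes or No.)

No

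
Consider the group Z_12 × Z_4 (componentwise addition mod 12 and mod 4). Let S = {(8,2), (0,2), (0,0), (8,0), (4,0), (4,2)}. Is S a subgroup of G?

|S| = 6 divides |G| = 48, consistent with Lagrange.
S contains the identity, every element's inverse is in S, and S is closed under +: it is a subgroup.
In fact S = ⟨(4,2)⟩.

Yes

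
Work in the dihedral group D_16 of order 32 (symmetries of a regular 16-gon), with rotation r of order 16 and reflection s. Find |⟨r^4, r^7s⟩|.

|⟨r^4⟩| = 4 and |⟨r^7s⟩| = 2, so |H| is a multiple of lcm(4, 2) = 4 and divides |G| = 32.
Closing under the operation: H = {e, r^4, r^8, r^12, r^3s, r^7s, r^11s, r^15s}, so |H| = 8.

8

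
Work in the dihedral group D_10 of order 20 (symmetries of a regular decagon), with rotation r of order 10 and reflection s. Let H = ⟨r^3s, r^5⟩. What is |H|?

4

|⟨r^3s⟩| = 2 and |⟨r^5⟩| = 2, so |H| is a multiple of lcm(2, 2) = 2 and divides |G| = 20.
Closing under the operation: H = {e, r^5, r^3s, r^8s}, so |H| = 4.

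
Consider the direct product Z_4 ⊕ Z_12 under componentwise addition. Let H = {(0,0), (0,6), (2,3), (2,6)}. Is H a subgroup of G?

No

(2,3) ∈ H but its inverse (2,9) ∉ H, so H is not a subgroup.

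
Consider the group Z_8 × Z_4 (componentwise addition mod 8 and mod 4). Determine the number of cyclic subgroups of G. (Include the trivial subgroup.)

14

A cyclic subgroup of order d is generated by each of its φ(d) elements of order d, so the cyclic subgroups of order d number (#elements of order d)/φ(d).
Cyclic subgroups by order — order 1: 1; order 2: 3; order 4: 6; order 8: 4.
Total: 14.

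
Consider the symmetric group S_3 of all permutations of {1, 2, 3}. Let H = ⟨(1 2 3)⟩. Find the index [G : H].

|⟨(1 2 3)⟩| = 3 and |G| = 6.
By Lagrange, [G : H] = |G|/|H| = 6/3 = 2.

2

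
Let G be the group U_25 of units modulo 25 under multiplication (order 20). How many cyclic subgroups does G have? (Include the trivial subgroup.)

A cyclic subgroup of order d is generated by each of its φ(d) elements of order d, so the cyclic subgroups of order d number (#elements of order d)/φ(d).
Cyclic subgroups by order — order 1: 1; order 2: 1; order 4: 1; order 5: 1; order 10: 1; order 20: 1.
Total: 6.

6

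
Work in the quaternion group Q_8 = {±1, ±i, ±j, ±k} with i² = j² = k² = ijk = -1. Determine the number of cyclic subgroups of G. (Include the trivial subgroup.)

A cyclic subgroup of order d is generated by each of its φ(d) elements of order d, so the cyclic subgroups of order d number (#elements of order d)/φ(d).
Cyclic subgroups by order — order 1: 1; order 2: 1; order 4: 3.
Total: 5.

5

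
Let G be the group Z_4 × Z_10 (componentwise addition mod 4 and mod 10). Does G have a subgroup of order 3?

3 does not divide |G| = 40, so by Lagrange no subgroup of order 3 exists.

No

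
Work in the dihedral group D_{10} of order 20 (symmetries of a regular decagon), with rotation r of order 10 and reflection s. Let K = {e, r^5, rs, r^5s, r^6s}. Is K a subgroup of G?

Closure fails: r^5 · r^5s = s ∉ K. So K is not a subgroup.

No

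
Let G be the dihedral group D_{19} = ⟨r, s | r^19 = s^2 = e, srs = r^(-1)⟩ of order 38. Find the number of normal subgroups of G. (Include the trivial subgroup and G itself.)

G has 22 subgroups. Checking conjugation-invariance by order — order 1: 1/1 normal; order 2: 0/19 normal; order 19: 1/1 normal; order 38: 1/1 normal.
Total normal subgroups: 3.

3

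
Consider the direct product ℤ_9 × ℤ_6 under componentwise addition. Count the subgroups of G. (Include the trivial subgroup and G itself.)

20

|G| = 54, so by Lagrange every subgroup order divides 54. Divisors: 1, 2, 3, 6, 9, 18, 27, 54.
Subgroups by order — order 1: 1; order 2: 1; order 3: 4; order 6: 4; order 9: 4; order 18: 4; order 27: 1; order 54: 1.
Total: 1 + 1 + 4 + 4 + 4 + 4 + 1 + 1 = 20.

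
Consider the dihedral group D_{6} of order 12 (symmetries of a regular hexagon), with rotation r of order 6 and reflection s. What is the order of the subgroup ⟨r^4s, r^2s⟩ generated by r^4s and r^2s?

6

|⟨r^4s⟩| = 2 and |⟨r^2s⟩| = 2, so |H| is a multiple of lcm(2, 2) = 2 and divides |G| = 12.
Closing under the operation: H = {e, r^2, r^4, s, r^2s, r^4s}, so |H| = 6.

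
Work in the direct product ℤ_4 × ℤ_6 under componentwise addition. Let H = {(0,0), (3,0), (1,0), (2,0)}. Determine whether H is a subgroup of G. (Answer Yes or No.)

Yes

|H| = 4 divides |G| = 24, consistent with Lagrange.
H contains the identity, every element's inverse is in H, and H is closed under +: it is a subgroup.
In fact H = ⟨(1,0)⟩.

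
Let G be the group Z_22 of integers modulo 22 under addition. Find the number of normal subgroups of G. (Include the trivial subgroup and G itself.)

4

G is abelian, so every subgroup is normal.
G has 4 subgroups in total, hence 4 normal subgroups.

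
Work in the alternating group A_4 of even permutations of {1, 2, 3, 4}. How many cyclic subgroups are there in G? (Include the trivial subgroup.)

Each element a generates a cyclic subgroup ⟨a⟩; distinct elements may generate the same one (a cyclic group of order d has φ(d) generators).
Cyclic subgroups by order — order 1: 1; order 2: 3; order 3: 4.
Total: 8.

8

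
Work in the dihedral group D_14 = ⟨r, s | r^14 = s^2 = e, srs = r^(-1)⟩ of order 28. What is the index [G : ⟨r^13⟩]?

2

|⟨r^13⟩| = 14 and |G| = 28.
By Lagrange, [G : H] = |G|/|H| = 28/14 = 2.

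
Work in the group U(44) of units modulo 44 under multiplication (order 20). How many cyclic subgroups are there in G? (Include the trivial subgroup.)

8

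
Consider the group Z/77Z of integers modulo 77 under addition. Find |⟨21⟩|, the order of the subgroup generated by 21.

11

In Z/77Z, the order of an element a is n/gcd(a, n).
gcd(21, 77) = 7, so |⟨21⟩| = 77/7 = 11.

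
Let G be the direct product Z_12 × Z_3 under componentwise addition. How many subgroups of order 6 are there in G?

|G| = 36 and 6 | 36, so subgroups of order 6 are possible by Lagrange.
The subgroups of order 6 are: {(0,0), (0,1), (0,2), (6,0), (6,1), (6,2)}; {(0,0), (2,0), (4,0), (6,0), (8,0), (10,0)}; {(0,0), (2,2), (4,1), (6,0), (8,2), (10,1)}; {(0,0), (2,1), (4,2), (6,0), (8,1), (10,2)}.
So G has 4 subgroups of order 6.

4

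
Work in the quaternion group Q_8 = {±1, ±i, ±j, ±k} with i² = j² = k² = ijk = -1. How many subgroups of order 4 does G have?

3

|G| = 8 and 4 | 8, so subgroups of order 4 are possible by Lagrange.
The subgroups of order 4 are: {1, -1, i, -i}; {1, -1, j, -j}; {1, -1, k, -k}.
So G has 3 subgroups of order 4.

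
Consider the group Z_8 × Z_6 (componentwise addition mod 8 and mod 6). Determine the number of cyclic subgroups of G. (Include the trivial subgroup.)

Each element a generates a cyclic subgroup ⟨a⟩; distinct elements may generate the same one (a cyclic group of order d has φ(d) generators).
Cyclic subgroups by order — order 1: 1; order 2: 3; order 3: 1; order 4: 2; order 6: 3; order 8: 2; order 12: 2; order 24: 2.
Total: 16.

16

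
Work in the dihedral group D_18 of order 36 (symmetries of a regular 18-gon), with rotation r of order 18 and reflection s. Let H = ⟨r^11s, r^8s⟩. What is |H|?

|⟨r^11s⟩| = 2 and |⟨r^8s⟩| = 2, so |H| is a multiple of lcm(2, 2) = 2 and divides |G| = 36.
Closing under the operation: H = {e, r^3, r^6, r^9, r^12, r^15, r^2s, r^5s, r^8s, r^11s, r^14s, r^17s}, so |H| = 12.

12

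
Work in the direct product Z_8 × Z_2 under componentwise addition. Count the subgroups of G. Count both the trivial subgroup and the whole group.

|G| = 16, so by Lagrange every subgroup order divides 16. Divisors: 1, 2, 4, 8, 16.
Subgroups by order — order 1: 1; order 2: 3; order 4: 3; order 8: 3; order 16: 1.
Total: 1 + 3 + 3 + 3 + 1 = 11.

11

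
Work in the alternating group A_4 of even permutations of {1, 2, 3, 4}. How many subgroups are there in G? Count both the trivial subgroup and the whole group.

|G| = 12, so by Lagrange every subgroup order divides 12. Divisors: 1, 2, 3, 4, 6, 12.
Subgroups by order — order 1: 1; order 2: 3; order 3: 4; order 4: 1; order 6: 0; order 12: 1.
Total: 1 + 3 + 4 + 1 + 0 + 1 = 10.

10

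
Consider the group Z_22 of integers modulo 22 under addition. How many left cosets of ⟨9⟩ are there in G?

1

|⟨9⟩| = 22 and |G| = 22.
By Lagrange, [G : H] = |G|/|H| = 22/22 = 1.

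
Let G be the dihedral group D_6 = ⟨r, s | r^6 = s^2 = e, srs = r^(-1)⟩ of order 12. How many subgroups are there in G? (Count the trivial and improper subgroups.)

16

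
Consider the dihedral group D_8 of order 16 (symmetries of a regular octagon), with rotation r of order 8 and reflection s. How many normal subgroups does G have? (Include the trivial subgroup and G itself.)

7

G has 19 subgroups. Checking conjugation-invariance by order — order 1: 1/1 normal; order 2: 1/9 normal; order 4: 1/5 normal; order 8: 3/3 normal; order 16: 1/1 normal.
Total normal subgroups: 7.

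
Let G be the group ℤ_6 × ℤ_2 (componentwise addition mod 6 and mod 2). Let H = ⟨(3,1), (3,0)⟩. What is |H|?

4

|⟨(3,1)⟩| = 2 and |⟨(3,0)⟩| = 2, so |H| is a multiple of lcm(2, 2) = 2 and divides |G| = 12.
Closing under the operation: H = {(0,0), (0,1), (3,0), (3,1)}, so |H| = 4.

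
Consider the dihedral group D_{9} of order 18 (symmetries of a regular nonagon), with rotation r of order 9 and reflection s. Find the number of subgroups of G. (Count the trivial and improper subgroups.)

|G| = 18, so by Lagrange every subgroup order divides 18. Divisors: 1, 2, 3, 6, 9, 18.
Subgroups by order — order 1: 1; order 2: 9; order 3: 1; order 6: 3; order 9: 1; order 18: 1.
Total: 1 + 9 + 1 + 3 + 1 + 1 = 16.

16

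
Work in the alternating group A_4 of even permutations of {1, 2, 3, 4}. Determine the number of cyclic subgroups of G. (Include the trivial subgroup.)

8

A cyclic subgroup of order d is generated by each of its φ(d) elements of order d, so the cyclic subgroups of order d number (#elements of order d)/φ(d).
Cyclic subgroups by order — order 1: 1; order 2: 3; order 3: 4.
Total: 8.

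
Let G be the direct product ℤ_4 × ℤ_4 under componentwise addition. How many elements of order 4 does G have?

An element (a,b) has order lcm(ord(a), ord(b)); count pairs with lcm equal to 4.
Enumerating gives 12 such elements.

12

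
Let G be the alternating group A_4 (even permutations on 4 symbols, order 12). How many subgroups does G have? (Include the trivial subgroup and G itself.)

10

|G| = 12, so by Lagrange every subgroup order divides 12. Divisors: 1, 2, 3, 4, 6, 12.
Subgroups by order — order 1: 1; order 2: 3; order 3: 4; order 4: 1; order 6: 0; order 12: 1.
Total: 1 + 3 + 4 + 1 + 0 + 1 = 10.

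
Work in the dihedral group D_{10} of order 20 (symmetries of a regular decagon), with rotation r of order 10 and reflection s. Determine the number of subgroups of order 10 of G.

3

|G| = 20 and 10 | 20, so subgroups of order 10 are possible by Lagrange.
The subgroups of order 10 are: {e, r, r^2, r^3, r^4, r^5, r^6, r^7, r^8, r^9}; {e, r^2, r^4, r^6, r^8, s, r^2s, r^4s, r^6s, r^8s}; {e, r^2, r^4, r^6, r^8, rs, r^3s, r^5s, r^7s, r^9s}.
So G has 3 subgroups of order 10.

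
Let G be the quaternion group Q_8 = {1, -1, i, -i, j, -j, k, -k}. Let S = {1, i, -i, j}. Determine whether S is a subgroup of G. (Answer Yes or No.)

j ∈ S but its inverse -j ∉ S, so S is not a subgroup.

No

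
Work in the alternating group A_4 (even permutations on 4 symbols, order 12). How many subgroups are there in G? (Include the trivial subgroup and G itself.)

|G| = 12, so by Lagrange every subgroup order divides 12. Divisors: 1, 2, 3, 4, 6, 12.
Subgroups by order — order 1: 1; order 2: 3; order 3: 4; order 4: 1; order 6: 0; order 12: 1.
Total: 1 + 3 + 4 + 1 + 0 + 1 = 10.

10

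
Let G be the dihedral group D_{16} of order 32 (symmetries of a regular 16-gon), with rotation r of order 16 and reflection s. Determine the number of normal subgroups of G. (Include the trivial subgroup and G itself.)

8

G has 36 subgroups. Checking conjugation-invariance by order — order 1: 1/1 normal; order 2: 1/17 normal; order 4: 1/9 normal; order 8: 1/5 normal; order 16: 3/3 normal; order 32: 1/1 normal.
Total normal subgroups: 8.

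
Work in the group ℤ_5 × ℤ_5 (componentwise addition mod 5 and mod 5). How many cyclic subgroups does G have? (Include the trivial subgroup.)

Group the elements of G by the cyclic subgroup they generate; each cyclic subgroup of order d accounts for φ(d) elements.
Cyclic subgroups by order — order 1: 1; order 5: 6.
Total: 7.

7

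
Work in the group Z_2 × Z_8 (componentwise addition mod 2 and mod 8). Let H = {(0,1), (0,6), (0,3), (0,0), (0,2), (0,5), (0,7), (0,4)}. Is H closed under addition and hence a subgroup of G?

Yes

|H| = 8 divides |G| = 16, consistent with Lagrange.
H contains the identity, every element's inverse is in H, and H is closed under +: it is a subgroup.
In fact H = ⟨(0,1)⟩.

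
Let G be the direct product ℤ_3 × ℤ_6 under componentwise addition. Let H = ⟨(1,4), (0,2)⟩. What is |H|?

9

|⟨(1,4)⟩| = 3 and |⟨(0,2)⟩| = 3, so |H| is a multiple of lcm(3, 3) = 3 and divides |G| = 18.
Closing under the operation: H = {(0,0), (0,2), (0,4), (1,0), (1,2), (1,4), (2,0), (2,2), (2,4)}, so |H| = 9.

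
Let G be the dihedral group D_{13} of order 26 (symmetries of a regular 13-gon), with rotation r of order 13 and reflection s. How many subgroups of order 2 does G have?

|G| = 26 and 2 | 26, so subgroups of order 2 are possible by Lagrange.
The subgroups of order 2 are: {e, r^10s}; {e, r^11s}; {e, r^12s}; {e, r^2s}; … (13 in all).
So G has 13 subgroups of order 2.

13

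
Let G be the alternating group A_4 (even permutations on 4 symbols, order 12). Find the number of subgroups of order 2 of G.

|G| = 12 and 2 | 12, so subgroups of order 2 are possible by Lagrange.
The subgroups of order 2 are: {e, (1 2)(3 4)}; {e, (1 3)(2 4)}; {e, (1 4)(2 3)}.
So G has 3 subgroups of order 2.

3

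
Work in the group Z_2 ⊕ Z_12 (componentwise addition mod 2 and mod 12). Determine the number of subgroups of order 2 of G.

3

|G| = 24 and 2 | 24, so subgroups of order 2 are possible by Lagrange.
The subgroups of order 2 are: {(0,0), (0,6)}; {(0,0), (1,0)}; {(0,0), (1,6)}.
So G has 3 subgroups of order 2.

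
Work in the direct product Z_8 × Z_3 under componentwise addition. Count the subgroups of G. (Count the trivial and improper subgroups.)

8

|G| = 24, so by Lagrange every subgroup order divides 24. Divisors: 1, 2, 3, 4, 6, 8, 12, 24.
Subgroups by order — order 1: 1; order 2: 1; order 3: 1; order 4: 1; order 6: 1; order 8: 1; order 12: 1; order 24: 1.
Total: 1 + 1 + 1 + 1 + 1 + 1 + 1 + 1 = 8.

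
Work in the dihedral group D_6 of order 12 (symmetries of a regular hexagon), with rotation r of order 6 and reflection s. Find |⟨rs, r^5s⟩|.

6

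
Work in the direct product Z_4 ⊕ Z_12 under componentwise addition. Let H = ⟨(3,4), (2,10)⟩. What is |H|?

24

|⟨(3,4)⟩| = 12 and |⟨(2,10)⟩| = 6, so |H| is a multiple of lcm(12, 6) = 12 and divides |G| = 48.
Closing under the operation: H = {(0,0), (0,2), (0,4), (0,6), (0,8), (0,10), (1,0), (1,2), (1,4), (1,6), (1,8), (1,10), (2,0), (2,2), (2,4), (2,6), (2,8), (2,10), (3,0), (3,2), (3,4), (3,6), (3,8), (3,10)}, so |H| = 24.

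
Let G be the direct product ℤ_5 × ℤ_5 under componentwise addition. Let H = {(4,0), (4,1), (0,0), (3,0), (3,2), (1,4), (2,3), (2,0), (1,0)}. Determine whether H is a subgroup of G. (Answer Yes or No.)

No

|H| = 9 does not divide |G| = 25, so by Lagrange H is not a subgroup.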